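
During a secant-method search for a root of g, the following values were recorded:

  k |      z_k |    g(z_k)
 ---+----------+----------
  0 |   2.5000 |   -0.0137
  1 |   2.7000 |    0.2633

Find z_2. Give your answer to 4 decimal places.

2.5099

z_2 = 2.7000 − 0.2633·(2.7000 − 2.5000) / (0.2633 − (-0.0137))
   = 2.7000 − (0.052660)/(0.277000) = 2.509892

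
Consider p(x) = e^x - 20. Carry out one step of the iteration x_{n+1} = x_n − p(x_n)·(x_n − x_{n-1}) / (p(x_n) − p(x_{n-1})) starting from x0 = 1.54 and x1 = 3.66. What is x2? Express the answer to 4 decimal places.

2.4907

p(1.54) = -15.335410, p(3.66) = 18.861343
x2 = 3.660000 − 18.861343·(3.660000 − 1.540000) / (18.861343 − (-15.335410)) = 3.660000 − (39.986047)/(34.196753) = 2.490706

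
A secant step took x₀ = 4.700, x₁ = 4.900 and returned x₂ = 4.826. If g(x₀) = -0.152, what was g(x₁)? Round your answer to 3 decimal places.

The secant line through (4.700, -0.152) and (4.900, g(x₁)) crosses zero at x₂ = 4.826.
So (4.700, -0.152), (4.900, g(x₁)), (4.826, 0) are collinear:
g(x₁) = -0.152 · (4.900 − 4.826) / (4.700 − 4.826) = -0.152 · (0.07400)/(-0.12600) = 0.08927

0.089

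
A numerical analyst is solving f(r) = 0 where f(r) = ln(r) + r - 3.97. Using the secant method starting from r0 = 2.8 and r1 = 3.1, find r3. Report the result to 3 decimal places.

f(2.8) = -0.14038, f(3.1) = 0.26140
r2 = 3.10000 − 0.26140·(3.10000 − 2.80000) / (0.26140 − (-0.14038)) = 3.10000 − (0.07842)/(0.40178) = 2.90482
f(2.90482) = 0.00119
r3 = 2.90482 − 0.00119·(2.90482 − 3.10000) / (0.00119 − 0.26140) = 2.90482 − (-0.00023)/(-0.26021) = 2.90393

2.904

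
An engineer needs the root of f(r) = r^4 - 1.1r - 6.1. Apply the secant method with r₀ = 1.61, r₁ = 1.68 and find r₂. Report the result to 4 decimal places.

1.6789

f(1.61) = -1.152018, f(1.68) = 0.017942
r₂ = 1.680000 − 0.017942·(1.680000 − 1.610000) / (0.017942 − (-1.152018)) = 1.680000 − (0.001256)/(1.169959) = 1.678927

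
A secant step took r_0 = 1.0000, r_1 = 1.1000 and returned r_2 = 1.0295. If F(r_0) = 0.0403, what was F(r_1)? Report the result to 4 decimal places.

-0.0963

The secant line through (1.0000, 0.0403) and (1.1000, F(r_1)) crosses zero at r_2 = 1.0295.
So (1.0000, 0.0403), (1.1000, F(r_1)), (1.0295, 0) are collinear:
F(r_1) = 0.0403 · (1.1000 − 1.0295) / (1.0000 − 1.0295) = 0.0403 · (0.070500)/(-0.029500) = -0.096310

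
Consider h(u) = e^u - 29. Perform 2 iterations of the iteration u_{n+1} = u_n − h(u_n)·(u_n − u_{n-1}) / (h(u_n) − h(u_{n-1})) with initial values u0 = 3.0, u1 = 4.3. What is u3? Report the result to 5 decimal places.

h(3.0) = -8.9144631, h(4.3) = 44.6997937
u2 = 4.3000000 − 44.6997937·(4.3000000 − 3.0000000) / (44.6997937 − (-8.9144631)) = 4.3000000 − (58.1097318)/(53.6142568) = 3.2161515
h(3.2161515) = -4.0680154
u3 = 3.2161515 − (-4.0680154)·(3.2161515 − 4.3000000) / (-4.0680154 − 44.6997937) = 3.2161515 − (4.4091124)/(-48.7678091) = 3.3065618

3.30656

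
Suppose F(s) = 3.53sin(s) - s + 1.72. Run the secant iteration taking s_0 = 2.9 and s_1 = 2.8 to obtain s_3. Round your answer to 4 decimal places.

2.8236

F(2.9) = -0.335450, F(2.8) = 0.102508
s_2 = 2.800000 − 0.102508·(2.800000 − 2.900000) / (0.102508 − (-0.335450)) = 2.800000 − (-0.010251)/(0.437958) = 2.823406
F(2.823406) = 0.000936
s_3 = 2.823406 − 0.000936·(2.823406 − 2.800000) / (0.000936 − 0.102508) = 2.823406 − (0.000022)/(-0.101572) = 2.823622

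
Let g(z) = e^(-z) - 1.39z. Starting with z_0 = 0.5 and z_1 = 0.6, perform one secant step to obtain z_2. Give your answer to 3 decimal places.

g(0.5) = -0.08847, g(0.6) = -0.28519
z_2 = 0.60000 − (-0.28519)·(0.60000 − 0.50000) / (-0.28519 − (-0.08847)) = 0.60000 − (-0.02852)/(-0.19672) = 0.45503

0.455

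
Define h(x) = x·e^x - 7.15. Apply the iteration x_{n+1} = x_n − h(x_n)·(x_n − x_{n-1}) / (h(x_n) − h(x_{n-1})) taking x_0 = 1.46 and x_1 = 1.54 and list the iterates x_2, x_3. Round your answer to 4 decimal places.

1.5370, 1.5372

h(1.46) = -0.863299, h(1.54) = 0.033469
x_2 = 1.540000 − 0.033469·(1.540000 − 1.460000) / (0.033469 − (-0.863299)) = 1.540000 − (0.002678)/(0.896768) = 1.537014
h(1.537014) = -0.001833
x_3 = 1.537014 − (-0.001833)·(1.537014 − 1.540000) / (-0.001833 − 0.033469) = 1.537014 − (0.000005)/(-0.035302) = 1.537169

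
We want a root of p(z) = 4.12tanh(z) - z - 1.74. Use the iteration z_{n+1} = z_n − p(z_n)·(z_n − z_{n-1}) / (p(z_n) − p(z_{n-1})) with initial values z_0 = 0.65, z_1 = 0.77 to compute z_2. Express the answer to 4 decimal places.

0.6719

p(0.65) = -0.034720, p(0.77) = 0.155349
z_2 = 0.770000 − 0.155349·(0.770000 − 0.650000) / (0.155349 − (-0.034720)) = 0.770000 − (0.018642)/(0.190069) = 0.671920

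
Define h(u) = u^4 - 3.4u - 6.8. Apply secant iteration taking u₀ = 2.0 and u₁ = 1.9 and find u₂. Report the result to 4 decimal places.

h(2.0) = 2.400000, h(1.9) = -0.227900
u₂ = 1.900000 − (-0.227900)·(1.900000 − 2.000000) / (-0.227900 − 2.400000) = 1.900000 − (0.022790)/(-2.627900) = 1.908672

1.9087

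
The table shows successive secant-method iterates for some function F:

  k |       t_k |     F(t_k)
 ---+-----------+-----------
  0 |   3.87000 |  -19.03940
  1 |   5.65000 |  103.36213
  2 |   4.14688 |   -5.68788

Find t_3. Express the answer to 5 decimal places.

4.22528

t_3 = 4.14688 − (-5.68788)·(4.14688 − 5.65000) / (-5.68788 − 103.36213)
   = 4.14688 − (8.5495662)/(-109.0500100) = 4.2252804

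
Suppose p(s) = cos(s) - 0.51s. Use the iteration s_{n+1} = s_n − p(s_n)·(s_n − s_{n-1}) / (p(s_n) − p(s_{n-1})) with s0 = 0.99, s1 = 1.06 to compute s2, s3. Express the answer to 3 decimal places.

p(0.99) = 0.04379, p(1.06) = -0.05173
s2 = 1.06000 − (-0.05173)·(1.06000 − 0.99000) / (-0.05173 − 0.04379) = 1.06000 − (-0.00362)/(-0.09552) = 1.02209
p(1.02209) = 0.00032
s3 = 1.02209 − 0.00032·(1.02209 − 1.06000) / (0.00032 − (-0.05173)) = 1.02209 − (-0.00001)/(0.05204) = 1.02232

1.022, 1.022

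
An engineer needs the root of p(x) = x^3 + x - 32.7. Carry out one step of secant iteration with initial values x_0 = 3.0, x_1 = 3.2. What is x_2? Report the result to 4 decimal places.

p(3.0) = -2.700000, p(3.2) = 3.268000
x_2 = 3.200000 − 3.268000·(3.200000 − 3.000000) / (3.268000 − (-2.700000)) = 3.200000 − (0.653600)/(5.968000) = 3.090483

3.0905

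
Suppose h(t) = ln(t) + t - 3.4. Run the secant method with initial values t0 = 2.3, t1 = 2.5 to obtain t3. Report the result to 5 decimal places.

h(2.3) = -0.2670909, h(2.5) = 0.0162907
t2 = 2.5000000 − 0.0162907·(2.5000000 − 2.3000000) / (0.0162907 − (-0.2670909)) = 2.5000000 − (0.0032581)/(0.2833816) = 2.4885026
h(2.4885026) = 0.0001838
t3 = 2.4885026 − 0.0001838·(2.4885026 − 2.5000000) / (0.0001838 − 0.0162907) = 2.4885026 − (-0.0000021)/(-0.0161069) = 2.4883714

2.48837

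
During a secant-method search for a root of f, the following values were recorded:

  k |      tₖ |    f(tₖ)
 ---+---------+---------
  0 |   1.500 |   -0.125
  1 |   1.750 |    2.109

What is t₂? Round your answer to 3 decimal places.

t₂ = 1.750 − 2.109·(1.750 − 1.500) / (2.109 − (-0.125))
   = 1.750 − (0.52725)/(2.23400) = 1.51399

1.514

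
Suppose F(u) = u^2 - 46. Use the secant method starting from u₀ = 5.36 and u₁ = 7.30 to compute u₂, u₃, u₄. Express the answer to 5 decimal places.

6.72417, 6.78018, 6.78234

F(5.36) = -17.2704000, F(7.30) = 7.2900000
u₂ = 7.3000000 − 7.2900000·(7.3000000 − 5.3600000) / (7.2900000 − (-17.2704000)) = 7.3000000 − (14.1426000)/(24.5604000) = 6.7241706
F(6.7241706) = -0.7855295
u₃ = 6.7241706 − (-0.7855295)·(6.7241706 − 7.3000000) / (-0.7855295 − 7.2900000) = 6.7241706 − (0.4523310)/(-8.0755295) = 6.7801832
F(6.7801832) = -0.0291163
u₄ = 6.7801832 − (-0.0291163)·(6.7801832 − 6.7241706) / (-0.0291163 − (-0.7855295)) = 6.7801832 − (-0.0016309)/(0.7564133) = 6.7823392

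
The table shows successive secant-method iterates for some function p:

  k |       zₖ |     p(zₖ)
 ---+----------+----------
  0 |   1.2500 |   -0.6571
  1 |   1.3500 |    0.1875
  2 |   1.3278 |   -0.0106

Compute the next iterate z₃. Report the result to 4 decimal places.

1.3290

z₃ = 1.3278 − (-0.0106)·(1.3278 − 1.3500) / (-0.0106 − 0.1875)
   = 1.3278 − (0.000235)/(-0.198100) = 1.328988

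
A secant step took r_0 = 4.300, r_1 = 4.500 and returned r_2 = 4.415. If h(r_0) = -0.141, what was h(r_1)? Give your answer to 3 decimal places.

The secant line through (4.300, -0.141) and (4.500, h(r_1)) crosses zero at r_2 = 4.415.
So (4.300, -0.141), (4.500, h(r_1)), (4.415, 0) are collinear:
h(r_1) = -0.141 · (4.500 − 4.415) / (4.300 − 4.415) = -0.141 · (0.08500)/(-0.11500) = 0.10422

0.104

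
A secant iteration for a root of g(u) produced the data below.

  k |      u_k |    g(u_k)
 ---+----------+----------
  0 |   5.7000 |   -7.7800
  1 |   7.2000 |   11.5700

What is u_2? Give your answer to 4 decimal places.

u_2 = 7.2000 − 11.5700·(7.2000 − 5.7000) / (11.5700 − (-7.7800))
   = 7.2000 − (17.355000)/(19.350000) = 6.303101

6.3031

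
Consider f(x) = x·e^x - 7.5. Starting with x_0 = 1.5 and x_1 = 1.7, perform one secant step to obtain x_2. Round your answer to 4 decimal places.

f(1.5) = -0.777466, f(1.7) = 1.805711
x_2 = 1.700000 − 1.805711·(1.700000 − 1.500000) / (1.805711 − (-0.777466)) = 1.700000 − (0.361142)/(2.583177) = 1.560195

1.5602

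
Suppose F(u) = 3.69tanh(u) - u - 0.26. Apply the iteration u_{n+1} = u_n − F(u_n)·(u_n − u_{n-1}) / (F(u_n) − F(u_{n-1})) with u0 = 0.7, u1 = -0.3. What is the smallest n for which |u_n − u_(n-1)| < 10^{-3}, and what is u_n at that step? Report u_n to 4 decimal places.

F(0.7) = 1.270117, F(-0.3) = -1.034944
u2 = -0.300000 − (-1.034944)·(-1.000000)/(-2.305061) = 0.148988;  |Δ| = 0.448988
F(0.148988) = 0.136745
u3 = 0.148988 − 0.136745·(0.448988)/(1.171688) = 0.096587;  |Δ| = 0.052400
F(0.096587) = -0.001284
u4 = 0.096587 − (-0.001284)·(-0.052400)/(-0.138029) = 0.097075;  |Δ| = 0.000487
|u4 − u3| = 0.000487 < 10^{-3}

n = 4, u_n = 0.0971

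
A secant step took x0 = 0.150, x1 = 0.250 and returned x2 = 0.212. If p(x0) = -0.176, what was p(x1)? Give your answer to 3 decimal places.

0.108

The secant line through (0.150, -0.176) and (0.250, p(x1)) crosses zero at x2 = 0.212.
So (0.150, -0.176), (0.250, p(x1)), (0.212, 0) are collinear:
p(x1) = -0.176 · (0.250 − 0.212) / (0.150 − 0.212) = -0.176 · (0.03800)/(-0.06200) = 0.10787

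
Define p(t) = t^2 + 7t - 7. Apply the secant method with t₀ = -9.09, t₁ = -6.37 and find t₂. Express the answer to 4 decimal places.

p(-9.09) = 11.998100, p(-6.37) = -11.013100
t₂ = -6.370000 − (-11.013100)·(-6.370000 − (-9.090000)) / (-11.013100 − 11.998100) = -6.370000 − (-29.955632)/(-23.011200) = -7.671785

-7.6718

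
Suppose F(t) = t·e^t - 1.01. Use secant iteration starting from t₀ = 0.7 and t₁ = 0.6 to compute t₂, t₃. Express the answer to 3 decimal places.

F(0.7) = 0.39963, F(0.6) = 0.08327
t₂ = 0.60000 − 0.08327·(0.60000 − 0.70000) / (0.08327 − 0.39963) = 0.60000 − (-0.00833)/(-0.31636) = 0.57368
F(0.57368) = 0.00815
t₃ = 0.57368 − 0.00815·(0.57368 − 0.60000) / (0.00815 − 0.08327) = 0.57368 − (-0.00021)/(-0.07512) = 0.57082

0.574, 0.571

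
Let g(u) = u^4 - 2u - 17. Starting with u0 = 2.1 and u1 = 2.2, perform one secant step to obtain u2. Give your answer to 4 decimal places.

2.1464

g(2.1) = -1.751900, g(2.2) = 2.025600
u2 = 2.200000 − 2.025600·(2.200000 − 2.100000) / (2.025600 − (-1.751900)) = 2.200000 − (0.202560)/(3.777500) = 2.146377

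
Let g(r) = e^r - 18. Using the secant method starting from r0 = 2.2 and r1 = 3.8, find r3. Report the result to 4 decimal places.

2.7753

g(2.2) = -8.974987, g(3.8) = 26.701184
r2 = 3.800000 − 26.701184·(3.800000 − 2.200000) / (26.701184 − (-8.974987)) = 3.800000 − (42.721895)/(35.676171) = 2.602509
g(2.602509) = -4.502440
r3 = 2.602509 − (-4.502440)·(2.602509 − 3.800000) / (-4.502440 − 26.701184) = 2.602509 − (5.391631)/(-31.203624) = 2.775298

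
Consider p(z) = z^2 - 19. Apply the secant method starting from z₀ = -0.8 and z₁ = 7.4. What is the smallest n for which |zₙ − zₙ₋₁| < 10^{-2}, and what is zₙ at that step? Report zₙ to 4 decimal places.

n = 7, zₙ = 4.3589

p(-0.8) = -18.360000, p(7.4) = 35.760000
z₂ = 7.400000 − 35.760000·(8.200000)/(54.120000) = 1.981818;  |Δ| = 5.418182
p(1.981818) = -15.072397
z₃ = 1.981818 − (-15.072397)·(-5.418182)/(-50.832397) = 3.588372;  |Δ| = 1.606554
p(3.588372) = -6.123586
z₄ = 3.588372 − (-6.123586)·(1.606554)/(8.948811) = 4.687722;  |Δ| = 1.099349
p(4.687722) = 2.974733
z₅ = 4.687722 − 2.974733·(1.099349)/(9.098319) = 4.328285;  |Δ| = 0.359437
p(4.328285) = -0.265952
z₆ = 4.328285 − (-0.265952)·(-0.359437)/(-3.240685) = 4.357782;  |Δ| = 0.029498
p(4.357782) = -0.009732
z₇ = 4.357782 − (-0.009732)·(0.029498)/(0.256219) = 4.358903;  |Δ| = 0.001120
|z₇ − z₆| = 0.001120 < 10^{-2}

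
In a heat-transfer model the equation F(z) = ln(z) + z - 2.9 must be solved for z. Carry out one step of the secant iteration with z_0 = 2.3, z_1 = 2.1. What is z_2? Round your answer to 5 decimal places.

2.13991

F(2.3) = 0.2329091, F(2.1) = -0.0580627
z_2 = 2.1000000 − (-0.0580627)·(2.1000000 − 2.3000000) / (-0.0580627 − 0.2329091) = 2.1000000 − (0.0116125)/(-0.2909718) = 2.1399095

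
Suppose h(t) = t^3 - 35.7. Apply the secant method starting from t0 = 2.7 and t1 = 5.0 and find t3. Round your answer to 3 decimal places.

h(2.7) = -16.01700, h(5.0) = 89.30000
t2 = 5.00000 − 89.30000·(5.00000 − 2.70000) / (89.30000 − (-16.01700)) = 5.00000 − (205.39000)/(105.31700) = 3.04979
h(3.04979) = -7.33316
t3 = 3.04979 − (-7.33316)·(3.04979 − 5.00000) / (-7.33316 − 89.30000) = 3.04979 − (14.30119)/(-96.63316) = 3.19779

3.198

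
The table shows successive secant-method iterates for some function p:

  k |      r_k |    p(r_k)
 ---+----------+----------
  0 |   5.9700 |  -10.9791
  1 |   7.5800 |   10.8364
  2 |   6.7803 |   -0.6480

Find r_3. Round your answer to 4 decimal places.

r_3 = 6.7803 − (-0.6480)·(6.7803 − 7.5800) / (-0.6480 − 10.8364)
   = 6.7803 − (0.518206)/(-11.484400) = 6.825423

6.8254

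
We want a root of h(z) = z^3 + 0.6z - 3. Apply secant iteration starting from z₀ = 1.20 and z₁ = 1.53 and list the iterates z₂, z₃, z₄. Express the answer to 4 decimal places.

1.2888, 1.3019, 1.3041

h(1.20) = -0.552000, h(1.53) = 1.499577
z₂ = 1.530000 − 1.499577·(1.530000 − 1.200000) / (1.499577 − (-0.552000)) = 1.530000 − (0.494860)/(2.051577) = 1.288790
h(1.288790) = -0.086071
z₃ = 1.288790 − (-0.086071)·(1.288790 − 1.530000) / (-0.086071 − 1.499577) = 1.288790 − (0.020761)/(-1.585648) = 1.301883
h(1.301883) = -0.012307
z₄ = 1.301883 − (-0.012307)·(1.301883 − 1.288790) / (-0.012307 − (-0.086071)) = 1.301883 − (-0.000161)/(0.073763) = 1.304068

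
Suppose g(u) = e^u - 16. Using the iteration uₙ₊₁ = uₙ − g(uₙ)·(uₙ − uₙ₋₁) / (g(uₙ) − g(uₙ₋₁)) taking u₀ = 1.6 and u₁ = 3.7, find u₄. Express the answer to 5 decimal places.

2.83606

g(1.6) = -11.0469676, g(3.7) = 24.4473044
u₂ = 3.7000000 − 24.4473044·(3.7000000 − 1.6000000) / (24.4473044 − (-11.0469676)) = 3.7000000 − (51.3393392)/(35.4942719) = 2.2535880
g(2.2535880) = -6.4781606
u₃ = 2.2535880 − (-6.4781606)·(2.2535880 − 3.7000000) / (-6.4781606 − 24.4473044) = 2.2535880 − (9.3700889)/(-30.9254649) = 2.5565775
g(2.5565775) = -3.1083802
u₄ = 2.5565775 − (-3.1083802)·(2.5565775 − 2.2535880) / (-3.1083802 − (-6.4781606)) = 2.5565775 − (-0.9418063)/(3.3697804) = 2.8360634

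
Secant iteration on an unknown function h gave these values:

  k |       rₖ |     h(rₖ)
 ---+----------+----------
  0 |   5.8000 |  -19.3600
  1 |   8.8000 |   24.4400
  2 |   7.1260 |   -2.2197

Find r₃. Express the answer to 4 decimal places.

r₃ = 7.1260 − (-2.2197)·(7.1260 − 8.8000) / (-2.2197 − 24.4400)
   = 7.1260 − (3.715778)/(-26.659700) = 7.265378

7.2654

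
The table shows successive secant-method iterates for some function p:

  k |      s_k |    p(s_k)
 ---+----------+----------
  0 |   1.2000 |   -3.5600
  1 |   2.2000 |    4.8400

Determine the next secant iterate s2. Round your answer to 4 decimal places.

1.6238

s2 = 2.2000 − 4.8400·(2.2000 − 1.2000) / (4.8400 − (-3.5600))
   = 2.2000 − (4.840000)/(8.400000) = 1.623810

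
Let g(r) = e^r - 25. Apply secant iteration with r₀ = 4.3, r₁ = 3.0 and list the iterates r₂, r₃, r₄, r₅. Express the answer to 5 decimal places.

g(4.3) = 48.6997937, g(3.0) = -4.9144631
r₂ = 3.0000000 − (-4.9144631)·(3.0000000 − 4.3000000) / (-4.9144631 − 48.6997937) = 3.0000000 − (6.3888020)/(-53.6142568) = 3.1191624
g(3.1191624) = -2.3725817
r₃ = 3.1191624 − (-2.3725817)·(3.1191624 − 3.0000000) / (-2.3725817 − (-4.9144631)) = 3.1191624 − (-0.2827225)/(2.5418814) = 3.2303880
g(3.2303880) = 0.2894684
r₄ = 3.2303880 − 0.2894684·(3.2303880 − 3.1191624) / (0.2894684 − (-2.3725817)) = 3.2303880 − (0.0321963)/(2.6620500) = 3.2182935
g(3.2182935) = -0.0145543
r₅ = 3.2182935 − (-0.0145543)·(3.2182935 − 3.2303880) / (-0.0145543 − 0.2894684) = 3.2182935 − (0.0001760)/(-0.3040227) = 3.2188725

3.11916, 3.23039, 3.21829, 3.21887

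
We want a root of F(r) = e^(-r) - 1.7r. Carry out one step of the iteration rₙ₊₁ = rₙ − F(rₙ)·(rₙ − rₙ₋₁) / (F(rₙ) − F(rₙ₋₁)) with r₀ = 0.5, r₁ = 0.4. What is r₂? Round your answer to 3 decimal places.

F(0.5) = -0.24347, F(0.4) = -0.00968
r₂ = 0.40000 − (-0.00968)·(0.40000 − 0.50000) / (-0.00968 − (-0.24347)) = 0.40000 − (0.00097)/(0.23379) = 0.39586

0.396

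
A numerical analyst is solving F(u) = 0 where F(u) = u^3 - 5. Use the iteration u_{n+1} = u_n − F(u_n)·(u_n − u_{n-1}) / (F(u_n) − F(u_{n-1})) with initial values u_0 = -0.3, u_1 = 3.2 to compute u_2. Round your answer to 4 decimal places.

0.2365

F(-0.3) = -5.027000, F(3.2) = 27.768000
u_2 = 3.200000 − 27.768000·(3.200000 − (-0.300000)) / (27.768000 − (-5.027000)) = 3.200000 − (97.188000)/(32.795000) = 0.236499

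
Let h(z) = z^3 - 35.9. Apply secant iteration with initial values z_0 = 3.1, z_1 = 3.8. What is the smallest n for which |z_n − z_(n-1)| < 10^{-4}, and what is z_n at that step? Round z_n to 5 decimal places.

h(3.1) = -6.1090000, h(3.8) = 18.9720000
z_2 = 3.8000000 − 18.9720000·(0.7000000)/(25.0810000) = 3.2704996;  |Δ| = 0.5295004
h(3.2704996) = -0.9181886
z_3 = 3.2704996 − (-0.9181886)·(-0.5295004)/(-19.8901886) = 3.2949429;  |Δ| = 0.0244433
h(3.2949429) = -0.1279640
z_4 = 3.2949429 − (-0.1279640)·(0.0244433)/(0.7902247) = 3.2989010;  |Δ| = 0.0039582
h(3.2989010) = 0.0011089
z_5 = 3.2989010 − 0.0011089·(0.0039582)/(0.1290729) = 3.2988670;  |Δ| = 0.0000340
|z_5 − z_4| = 0.0000340 < 10^{-4}

n = 5, z_n = 3.29887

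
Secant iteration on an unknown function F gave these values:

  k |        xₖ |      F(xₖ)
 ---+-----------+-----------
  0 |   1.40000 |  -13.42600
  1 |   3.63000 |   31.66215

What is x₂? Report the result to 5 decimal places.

x₂ = 3.63000 − 31.66215·(3.63000 − 1.40000) / (31.66215 − (-13.42600))
   = 3.63000 − (70.6065945)/(45.0881500) = 2.0640321

2.06403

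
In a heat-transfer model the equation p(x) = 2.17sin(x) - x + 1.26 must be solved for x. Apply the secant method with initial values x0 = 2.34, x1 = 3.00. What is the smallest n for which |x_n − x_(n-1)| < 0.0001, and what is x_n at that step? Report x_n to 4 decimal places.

n = 5, x_n = 2.5213

p(2.34) = 0.479069, p(3.00) = -1.433770
x2 = 3.000000 − (-1.433770)·(0.660000)/(-1.912838) = 2.505296;  |Δ| = 0.494704
p(2.505296) = 0.044162
x3 = 2.505296 − 0.044162·(-0.494704)/(1.477932) = 2.520079;  |Δ| = 0.014782
p(2.520079) = 0.003440
x4 = 2.520079 − 0.003440·(0.014782)/(-0.040722) = 2.521327;  |Δ| = 0.001249
p(2.521327) = -0.000013
x5 = 2.521327 − (-0.000013)·(0.001249)/(-0.003453) = 2.521323;  |Δ| = 0.000005
|x5 − x4| = 0.000005 < 0.0001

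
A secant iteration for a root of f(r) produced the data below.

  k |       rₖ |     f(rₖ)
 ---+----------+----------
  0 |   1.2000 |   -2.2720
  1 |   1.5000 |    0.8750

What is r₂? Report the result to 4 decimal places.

r₂ = 1.5000 − 0.8750·(1.5000 − 1.2000) / (0.8750 − (-2.2720))
   = 1.5000 − (0.262500)/(3.147000) = 1.416587

1.4166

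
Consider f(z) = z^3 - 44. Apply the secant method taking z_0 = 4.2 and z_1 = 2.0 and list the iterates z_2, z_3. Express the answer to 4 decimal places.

3.1984, 3.7453

f(4.2) = 30.088000, f(2.0) = -36.000000
z_2 = 2.000000 − (-36.000000)·(2.000000 − 4.200000) / (-36.000000 − 30.088000) = 2.000000 − (79.200000)/(-66.088000) = 3.198402
f(3.198402) = -11.281062
z_3 = 3.198402 − (-11.281062)·(3.198402 − 2.000000) / (-11.281062 − (-36.000000)) = 3.198402 − (-13.519249)/(24.718938) = 3.745321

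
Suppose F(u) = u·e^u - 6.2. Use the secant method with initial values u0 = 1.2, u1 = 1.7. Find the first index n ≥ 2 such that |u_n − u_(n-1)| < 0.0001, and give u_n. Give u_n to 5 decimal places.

n = 6, u_n = 1.45177

F(1.2) = -2.2158597, F(1.7) = 3.1057106
u2 = 1.7000000 − 3.1057106·(0.5000000)/(5.3215703) = 1.4081960;  |Δ| = 0.2918040
F(1.4081960) = -0.4424875
u3 = 1.4081960 − (-0.4424875)·(-0.2918040)/(-3.5481981) = 1.4445862;  |Δ| = 0.0363902
F(1.4445862) = -0.0748137
u4 = 1.4445862 − (-0.0748137)·(0.0363902)/(0.3676738) = 1.4519909;  |Δ| = 0.0074046
F(1.4519909) = 0.0023390
u5 = 1.4519909 − 0.0023390·(0.0074046)/(0.0771527) = 1.4517664;  |Δ| = 0.0002245
F(1.4517664) = -0.0000118
u6 = 1.4517664 − (-0.0000118)·(-0.0002245)/(-0.0023508) = 1.4517675;  |Δ| = 0.0000011
|u6 − u5| = 0.0000011 < 0.0001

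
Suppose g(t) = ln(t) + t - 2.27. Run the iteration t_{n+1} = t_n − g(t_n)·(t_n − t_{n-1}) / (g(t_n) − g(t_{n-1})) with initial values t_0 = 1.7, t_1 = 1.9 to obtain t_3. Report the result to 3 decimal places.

1.725

g(1.7) = -0.03937, g(1.9) = 0.27185
t_2 = 1.90000 − 0.27185·(1.90000 − 1.70000) / (0.27185 − (-0.03937)) = 1.90000 − (0.05437)/(0.31123) = 1.72530
g(1.72530) = 0.00070
t_3 = 1.72530 − 0.00070·(1.72530 − 1.90000) / (0.00070 − 0.27185) = 1.72530 − (-0.00012)/(-0.27115) = 1.72485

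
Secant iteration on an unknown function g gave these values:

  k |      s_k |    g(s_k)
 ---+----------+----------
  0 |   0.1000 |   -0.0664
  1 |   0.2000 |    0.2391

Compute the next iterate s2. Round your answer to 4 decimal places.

s2 = 0.2000 − 0.2391·(0.2000 − 0.1000) / (0.2391 − (-0.0664))
   = 0.2000 − (0.023910)/(0.305500) = 0.121735

0.1217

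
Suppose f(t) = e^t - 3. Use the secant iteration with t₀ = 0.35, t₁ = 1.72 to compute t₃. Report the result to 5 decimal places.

1.03296

f(0.35) = -1.5809325, f(1.72) = 2.5845285
t₂ = 1.7200000 − 2.5845285·(1.7200000 − 0.3500000) / (2.5845285 − (-1.5809325)) = 1.7200000 − (3.5408040)/(4.1654609) = 0.8699611
f(0.8699611) = -0.6131821
t₃ = 0.8699611 − (-0.6131821)·(0.8699611 − 1.7200000) / (-0.6131821 − 2.5845285) = 0.8699611 − (0.5212287)/(-3.1977106) = 1.0329616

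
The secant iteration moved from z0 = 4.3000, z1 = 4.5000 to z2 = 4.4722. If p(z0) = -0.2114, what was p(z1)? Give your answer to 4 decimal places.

0.0341

The secant line through (4.3000, -0.2114) and (4.5000, p(z1)) crosses zero at z2 = 4.4722.
So (4.3000, -0.2114), (4.5000, p(z1)), (4.4722, 0) are collinear:
p(z1) = -0.2114 · (4.5000 − 4.4722) / (4.3000 − 4.4722) = -0.2114 · (0.027800)/(-0.172200) = 0.034128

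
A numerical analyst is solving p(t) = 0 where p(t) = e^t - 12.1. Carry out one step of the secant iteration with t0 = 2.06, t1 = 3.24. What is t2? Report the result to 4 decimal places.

2.3438

p(2.06) = -4.254030, p(3.24) = 13.433722
t2 = 3.240000 − 13.433722·(3.240000 − 2.060000) / (13.433722 − (-4.254030)) = 3.240000 − (15.851792)/(17.687752) = 2.343798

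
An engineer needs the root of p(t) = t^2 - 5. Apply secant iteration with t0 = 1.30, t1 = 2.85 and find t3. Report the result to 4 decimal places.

p(1.30) = -3.310000, p(2.85) = 3.122500
t2 = 2.850000 − 3.122500·(2.850000 − 1.300000) / (3.122500 − (-3.310000)) = 2.850000 − (4.839875)/(6.432500) = 2.097590
p(2.097590) = -0.600115
t3 = 2.097590 − (-0.600115)·(2.097590 − 2.850000) / (-0.600115 − 3.122500) = 2.097590 − (0.451532)/(-3.722615) = 2.218885

2.2189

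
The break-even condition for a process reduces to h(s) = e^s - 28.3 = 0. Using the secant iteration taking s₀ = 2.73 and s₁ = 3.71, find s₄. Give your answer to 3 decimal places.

3.344

h(2.73) = -12.96711, h(3.71) = 12.55381
s₂ = 3.71000 − 12.55381·(3.71000 − 2.73000) / (12.55381 − (-12.96711)) = 3.71000 − (12.30273)/(25.52092) = 3.22794
h(3.22794) = -3.07248
s₃ = 3.22794 − (-3.07248)·(3.22794 − 3.71000) / (-3.07248 − 12.55381) = 3.22794 − (1.48113)/(-15.62629) = 3.32272
h(3.32272) = -0.56431
s₄ = 3.32272 − (-0.56431)·(3.32272 − 3.22794) / (-0.56431 − (-3.07248)) = 3.32272 − (-0.05349)/(2.50818) = 3.34405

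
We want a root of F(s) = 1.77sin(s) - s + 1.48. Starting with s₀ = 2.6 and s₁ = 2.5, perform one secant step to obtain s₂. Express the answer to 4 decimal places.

F(2.6) = -0.207563, F(2.5) = 0.039296
s₂ = 2.500000 − 0.039296·(2.500000 − 2.600000) / (0.039296 − (-0.207563)) = 2.500000 − (-0.003930)/(0.246858) = 2.515918

2.5159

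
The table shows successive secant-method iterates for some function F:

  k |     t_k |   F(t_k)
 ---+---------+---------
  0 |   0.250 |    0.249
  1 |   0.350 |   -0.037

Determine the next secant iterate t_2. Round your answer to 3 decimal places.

t_2 = 0.350 − (-0.037)·(0.350 − 0.250) / (-0.037 − 0.249)
   = 0.350 − (-0.00370)/(-0.28600) = 0.33706

0.337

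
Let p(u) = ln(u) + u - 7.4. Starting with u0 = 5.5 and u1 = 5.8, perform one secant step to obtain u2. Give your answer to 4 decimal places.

5.6659

p(5.5) = -0.195252, p(5.8) = 0.157858
u2 = 5.800000 − 0.157858·(5.800000 − 5.500000) / (0.157858 − (-0.195252)) = 5.800000 − (0.047357)/(0.353110) = 5.665885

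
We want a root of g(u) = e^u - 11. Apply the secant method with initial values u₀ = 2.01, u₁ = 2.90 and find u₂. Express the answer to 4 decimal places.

2.3039

g(2.01) = -3.536683, g(2.90) = 7.174145
u₂ = 2.900000 − 7.174145·(2.900000 − 2.010000) / (7.174145 − (-3.536683)) = 2.900000 − (6.384989)/(10.710828) = 2.303875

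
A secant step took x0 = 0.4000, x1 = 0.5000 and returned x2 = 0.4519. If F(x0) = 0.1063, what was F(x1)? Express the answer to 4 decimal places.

-0.0985

The secant line through (0.4000, 0.1063) and (0.5000, F(x1)) crosses zero at x2 = 0.4519.
So (0.4000, 0.1063), (0.5000, F(x1)), (0.4519, 0) are collinear:
F(x1) = 0.1063 · (0.5000 − 0.4519) / (0.4000 − 0.4519) = 0.1063 · (0.048100)/(-0.051900) = -0.098517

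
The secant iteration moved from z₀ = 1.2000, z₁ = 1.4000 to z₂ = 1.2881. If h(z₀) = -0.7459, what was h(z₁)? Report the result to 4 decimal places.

The secant line through (1.2000, -0.7459) and (1.4000, h(z₁)) crosses zero at z₂ = 1.2881.
So (1.2000, -0.7459), (1.4000, h(z₁)), (1.2881, 0) are collinear:
h(z₁) = -0.7459 · (1.4000 − 1.2881) / (1.2000 − 1.2881) = -0.7459 · (0.111900)/(-0.088100) = 0.947403

0.9474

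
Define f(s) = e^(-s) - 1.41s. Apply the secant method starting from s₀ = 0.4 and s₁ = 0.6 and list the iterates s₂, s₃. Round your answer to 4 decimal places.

0.4527, 0.4515

f(0.4) = 0.106320, f(0.6) = -0.297188
s₂ = 0.600000 − (-0.297188)·(0.600000 − 0.400000) / (-0.297188 − 0.106320) = 0.600000 − (-0.059438)/(-0.403508) = 0.452698
f(0.452698) = -0.002394
s₃ = 0.452698 − (-0.002394)·(0.452698 − 0.600000) / (-0.002394 − (-0.297188)) = 0.452698 − (0.000353)/(0.294795) = 0.451502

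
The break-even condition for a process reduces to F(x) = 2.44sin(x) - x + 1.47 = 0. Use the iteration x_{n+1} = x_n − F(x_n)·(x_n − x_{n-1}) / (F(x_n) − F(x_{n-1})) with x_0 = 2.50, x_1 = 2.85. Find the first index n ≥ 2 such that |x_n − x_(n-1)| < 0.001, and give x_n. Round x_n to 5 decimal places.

n = 4, x_n = 2.64102

F(2.50) = 0.4302720, F(2.85) = -0.6785536
x_2 = 2.8500000 − (-0.6785536)·(0.3500000)/(-1.1088257) = 2.6358150;  |Δ| = 0.2141850
F(2.6358150) = 0.0163353
x_3 = 2.6358150 − 0.0163353·(-0.2141850)/(0.6948889) = 2.6408501;  |Δ| = 0.0050350
F(2.6408501) = 0.0005381
x_4 = 2.6408501 − 0.0005381·(0.0050350)/(-0.0157972) = 2.6410216;  |Δ| = 0.0001715
|x_4 − x_3| = 0.0001715 < 0.001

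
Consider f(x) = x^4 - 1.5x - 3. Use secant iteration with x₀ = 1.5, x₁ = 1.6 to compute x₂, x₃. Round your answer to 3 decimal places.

1.514, 1.515

f(1.5) = -0.18750, f(1.6) = 1.15360
x₂ = 1.60000 − 1.15360·(1.60000 − 1.50000) / (1.15360 − (-0.18750)) = 1.60000 − (0.11536)/(1.34110) = 1.51398
f(1.51398) = -0.01707
x₃ = 1.51398 − (-0.01707)·(1.51398 − 1.60000) / (-0.01707 − 1.15360) = 1.51398 − (0.00147)/(-1.17067) = 1.51524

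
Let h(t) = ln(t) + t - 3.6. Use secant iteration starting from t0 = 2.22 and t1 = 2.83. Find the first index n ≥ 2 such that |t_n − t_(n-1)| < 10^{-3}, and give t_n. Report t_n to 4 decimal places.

n = 4, t_n = 2.6322

h(2.22) = -0.582493, h(2.83) = 0.270277
t2 = 2.830000 − 0.270277·(0.610000)/(0.852770) = 2.636667;  |Δ| = 0.193333
h(2.636667) = 0.006182
t3 = 2.636667 − 0.006182·(-0.193333)/(-0.264095) = 2.632141;  |Δ| = 0.004526
h(2.632141) = -0.000061
t4 = 2.632141 − (-0.000061)·(-0.004526)/(-0.006244) = 2.632186;  |Δ| = 0.000045
|t4 − t3| = 0.000045 < 10^{-3}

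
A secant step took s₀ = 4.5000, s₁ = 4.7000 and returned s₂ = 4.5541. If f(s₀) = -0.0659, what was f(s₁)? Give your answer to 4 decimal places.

0.1777

The secant line through (4.5000, -0.0659) and (4.7000, f(s₁)) crosses zero at s₂ = 4.5541.
So (4.5000, -0.0659), (4.7000, f(s₁)), (4.5541, 0) are collinear:
f(s₁) = -0.0659 · (4.7000 − 4.5541) / (4.5000 − 4.5541) = -0.0659 · (0.145900)/(-0.054100) = 0.177723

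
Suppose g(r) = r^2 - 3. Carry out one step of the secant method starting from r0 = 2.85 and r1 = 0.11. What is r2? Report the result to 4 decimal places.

g(2.85) = 5.122500, g(0.11) = -2.987900
r2 = 0.110000 − (-2.987900)·(0.110000 − 2.850000) / (-2.987900 − 5.122500) = 0.110000 − (8.186846)/(-8.110400) = 1.119426

1.1194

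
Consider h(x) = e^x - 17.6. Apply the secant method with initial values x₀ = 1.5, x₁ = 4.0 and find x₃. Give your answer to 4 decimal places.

h(1.5) = -13.118311, h(4.0) = 36.998150
x₂ = 4.000000 − 36.998150·(4.000000 − 1.500000) / (36.998150 − (-13.118311)) = 4.000000 − (92.495375)/(50.116461) = 2.154391
h(2.154391) = -8.977360
x₃ = 2.154391 − (-8.977360)·(2.154391 − 4.000000) / (-8.977360 − 36.998150) = 2.154391 − (16.568693)/(-45.975510) = 2.514772

2.5148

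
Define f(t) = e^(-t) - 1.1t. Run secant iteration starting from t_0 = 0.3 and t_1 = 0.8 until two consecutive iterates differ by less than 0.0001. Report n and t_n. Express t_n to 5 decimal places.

n = 5, t_n = 0.53332

f(0.3) = 0.4108182, f(0.8) = -0.4306710
t_2 = 0.8000000 − (-0.4306710)·(0.5000000)/(-0.8414893) = 0.5441019;  |Δ| = 0.2558981
f(0.5441019) = -0.0181493
t_3 = 0.5441019 − (-0.0181493)·(-0.2558981)/(0.4125218) = 0.5328434;  |Δ| = 0.0112585
f(0.5328434) = 0.0008060
t_4 = 0.5328434 − 0.0008060·(-0.0112585)/(0.0189553) = 0.5333221;  |Δ| = 0.0004787
f(0.5333221) = -0.0000015
t_5 = 0.5333221 − (-0.0000015)·(0.0004787)/(-0.0008075) = 0.5333212;  |Δ| = 0.0000009
|t_5 − t_4| = 0.0000009 < 0.0001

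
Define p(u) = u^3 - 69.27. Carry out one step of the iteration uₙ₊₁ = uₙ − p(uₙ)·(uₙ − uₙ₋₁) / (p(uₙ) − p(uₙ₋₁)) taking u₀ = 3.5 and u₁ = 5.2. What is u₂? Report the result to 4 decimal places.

p(3.5) = -26.395000, p(5.2) = 71.338000
u₂ = 5.200000 − 71.338000·(5.200000 − 3.500000) / (71.338000 − (-26.395000)) = 5.200000 − (121.274600)/(97.733000) = 3.959123

3.9591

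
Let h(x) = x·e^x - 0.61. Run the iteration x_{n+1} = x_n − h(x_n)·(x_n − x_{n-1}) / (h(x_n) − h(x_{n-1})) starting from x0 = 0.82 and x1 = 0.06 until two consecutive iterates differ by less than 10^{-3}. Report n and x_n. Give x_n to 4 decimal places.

h(0.82) = 1.251810, h(0.06) = -0.546290
x2 = 0.060000 − (-0.546290)·(-0.760000)/(-1.798100) = 0.290899;  |Δ| = 0.230899
h(0.290899) = -0.220884
x3 = 0.290899 − (-0.220884)·(0.230899)/(0.325406) = 0.447633;  |Δ| = 0.156734
h(0.447633) = 0.090369
x4 = 0.447633 − 0.090369·(0.156734)/(0.311253) = 0.402127;  |Δ| = 0.045506
h(0.402127) = -0.008819
x5 = 0.402127 − (-0.008819)·(-0.045506)/(-0.099188) = 0.406173;  |Δ| = 0.004046
h(0.406173) = -0.000308
x6 = 0.406173 − (-0.000308)·(0.004046)/(0.008511) = 0.406320;  |Δ| = 0.000147
|x6 − x5| = 0.000147 < 10^{-3}

n = 6, x_n = 0.4063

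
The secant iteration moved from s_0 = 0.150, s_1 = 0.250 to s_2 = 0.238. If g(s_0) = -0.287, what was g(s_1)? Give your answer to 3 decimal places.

0.039

The secant line through (0.150, -0.287) and (0.250, g(s_1)) crosses zero at s_2 = 0.238.
So (0.150, -0.287), (0.250, g(s_1)), (0.238, 0) are collinear:
g(s_1) = -0.287 · (0.250 − 0.238) / (0.150 − 0.238) = -0.287 · (0.01200)/(-0.08800) = 0.03914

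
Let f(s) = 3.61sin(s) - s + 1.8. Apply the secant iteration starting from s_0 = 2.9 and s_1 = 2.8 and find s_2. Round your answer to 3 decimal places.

2.847

f(2.9) = -0.23631, f(2.8) = 0.20931
s_2 = 2.80000 − 0.20931·(2.80000 − 2.90000) / (0.20931 − (-0.23631)) = 2.80000 − (-0.02093)/(0.44562) = 2.84697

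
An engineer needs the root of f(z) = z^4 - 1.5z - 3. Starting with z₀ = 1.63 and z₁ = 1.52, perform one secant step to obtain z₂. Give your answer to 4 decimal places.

f(1.63) = 1.614118, f(1.52) = 0.057948
z₂ = 1.520000 − 0.057948·(1.520000 − 1.630000) / (0.057948 − 1.614118) = 1.520000 − (-0.006374)/(-1.556169) = 1.515904

1.5159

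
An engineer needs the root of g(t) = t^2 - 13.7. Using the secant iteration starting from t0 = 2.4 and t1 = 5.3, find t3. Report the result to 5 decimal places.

3.65188

g(2.4) = -7.9400000, g(5.3) = 14.3900000
t2 = 5.3000000 − 14.3900000·(5.3000000 − 2.4000000) / (14.3900000 − (-7.9400000)) = 5.3000000 − (41.7310000)/(22.3300000) = 3.4311688
g(3.4311688) = -1.9270805
t3 = 3.4311688 − (-1.9270805)·(3.4311688 − 5.3000000) / (-1.9270805 − 14.3900000) = 3.4311688 − (3.6013880)/(-16.3170805) = 3.6518816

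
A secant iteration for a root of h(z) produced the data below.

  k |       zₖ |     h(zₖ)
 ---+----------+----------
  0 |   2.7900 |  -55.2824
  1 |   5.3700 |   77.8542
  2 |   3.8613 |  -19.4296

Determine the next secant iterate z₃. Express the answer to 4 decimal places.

z₃ = 3.8613 − (-19.4296)·(3.8613 − 5.3700) / (-19.4296 − 77.8542)
   = 3.8613 − (29.313438)/(-97.283800) = 4.162619

4.1626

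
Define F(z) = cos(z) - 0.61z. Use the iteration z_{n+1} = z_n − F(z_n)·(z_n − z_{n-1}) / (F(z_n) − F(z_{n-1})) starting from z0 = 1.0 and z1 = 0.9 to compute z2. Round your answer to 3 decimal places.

0.951

F(1.0) = -0.06970, F(0.9) = 0.07261
z2 = 0.90000 − 0.07261·(0.90000 − 1.00000) / (0.07261 − (-0.06970)) = 0.90000 − (-0.00726)/(0.14231) = 0.95102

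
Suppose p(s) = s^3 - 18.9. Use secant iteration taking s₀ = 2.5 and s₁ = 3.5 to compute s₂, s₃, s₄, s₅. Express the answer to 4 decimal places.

p(2.5) = -3.275000, p(3.5) = 23.975000
s₂ = 3.500000 − 23.975000·(3.500000 − 2.500000) / (23.975000 − (-3.275000)) = 3.500000 − (23.975000)/(27.250000) = 2.620183
p(2.620183) = -0.911493
s₃ = 2.620183 − (-0.911493)·(2.620183 − 3.500000) / (-0.911493 − 23.975000) = 2.620183 − (0.801947)/(-24.886493) = 2.652408
p(2.652408) = -0.239605
s₄ = 2.652408 − (-0.239605)·(2.652408 − 2.620183) / (-0.239605 − (-0.911493)) = 2.652408 − (-0.007721)/(0.671888) = 2.663899
p(2.663899) = 0.003987
s₅ = 2.663899 − 0.003987·(2.663899 − 2.652408) / (0.003987 − (-0.239605)) = 2.663899 − (0.000046)/(0.243592) = 2.663711

2.6202, 2.6524, 2.6639, 2.6637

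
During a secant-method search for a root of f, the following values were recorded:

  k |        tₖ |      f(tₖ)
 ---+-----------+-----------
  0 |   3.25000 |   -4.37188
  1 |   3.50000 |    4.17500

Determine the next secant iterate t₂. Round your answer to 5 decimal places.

t₂ = 3.50000 − 4.17500·(3.50000 − 3.25000) / (4.17500 − (-4.37188))
   = 3.50000 − (1.0437500)/(8.5468800) = 3.3778794

3.37788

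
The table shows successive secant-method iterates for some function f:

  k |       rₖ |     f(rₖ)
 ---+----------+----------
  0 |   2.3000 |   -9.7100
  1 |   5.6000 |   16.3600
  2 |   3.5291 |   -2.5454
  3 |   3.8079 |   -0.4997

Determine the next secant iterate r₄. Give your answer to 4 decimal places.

3.8760

r₄ = 3.8079 − (-0.4997)·(3.8079 − 3.5291) / (-0.4997 − (-2.5454))
   = 3.8079 − (-0.139316)/(2.045700) = 3.876002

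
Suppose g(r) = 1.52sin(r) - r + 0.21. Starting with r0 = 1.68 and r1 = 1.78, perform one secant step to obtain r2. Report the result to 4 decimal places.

g(1.68) = 0.040946, g(1.78) = -0.083141
r2 = 1.780000 − (-0.083141)·(1.780000 − 1.680000) / (-0.083141 − 0.040946) = 1.780000 − (-0.008314)/(-0.124087) = 1.712998

1.7130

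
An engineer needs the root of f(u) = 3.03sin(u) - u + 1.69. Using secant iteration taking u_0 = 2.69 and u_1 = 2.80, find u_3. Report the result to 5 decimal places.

f(2.69) = 0.3222892, f(2.80) = -0.0949859
u_2 = 2.8000000 − (-0.0949859)·(2.8000000 − 2.6900000) / (-0.0949859 − 0.3222892) = 2.8000000 − (-0.0104484)/(-0.4172751) = 2.7749603
f(2.7749603) = 0.0012149
u_3 = 2.7749603 − 0.0012149·(2.7749603 − 2.8000000) / (0.0012149 − (-0.0949859)) = 2.7749603 − (-0.0000304)/(0.0962008) = 2.7752765

2.77528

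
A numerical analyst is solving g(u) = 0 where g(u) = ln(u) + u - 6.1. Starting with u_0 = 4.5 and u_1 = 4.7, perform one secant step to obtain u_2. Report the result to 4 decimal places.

g(4.5) = -0.095923, g(4.7) = 0.147563
u_2 = 4.700000 − 0.147563·(4.700000 − 4.500000) / (0.147563 − (-0.095923)) = 4.700000 − (0.029513)/(0.243485) = 4.578791

4.5788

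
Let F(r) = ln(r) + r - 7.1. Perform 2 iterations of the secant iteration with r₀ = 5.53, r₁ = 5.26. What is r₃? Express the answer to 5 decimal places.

F(5.53) = 0.1401878, F(5.26) = -0.1798690
r₂ = 5.2600000 − (-0.1798690)·(5.2600000 − 5.5300000) / (-0.1798690 − 0.1401878) = 5.2600000 − (0.0485646)/(-0.3200568) = 5.4117375
F(5.4117375) = 0.0003077
r₃ = 5.4117375 − 0.0003077·(5.4117375 − 5.2600000) / (0.0003077 − (-0.1798690)) = 5.4117375 − (0.0000467)/(0.1801767) = 5.4114784

5.41148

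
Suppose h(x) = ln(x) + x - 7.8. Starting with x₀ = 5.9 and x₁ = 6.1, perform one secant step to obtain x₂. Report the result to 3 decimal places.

h(5.9) = -0.12505, h(6.1) = 0.10829
x₂ = 6.10000 − 0.10829·(6.10000 − 5.90000) / (0.10829 − (-0.12505)) = 6.10000 − (0.02166)/(0.23334) = 6.00718

6.007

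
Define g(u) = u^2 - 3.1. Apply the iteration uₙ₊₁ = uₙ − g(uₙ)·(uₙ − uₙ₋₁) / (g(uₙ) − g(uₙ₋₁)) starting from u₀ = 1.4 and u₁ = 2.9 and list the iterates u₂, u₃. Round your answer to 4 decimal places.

1.6651, 1.7368

g(1.4) = -1.140000, g(2.9) = 5.310000
u₂ = 2.900000 − 5.310000·(2.900000 − 1.400000) / (5.310000 − (-1.140000)) = 2.900000 − (7.965000)/(6.450000) = 1.665116
g(1.665116) = -0.327388
u₃ = 1.665116 − (-0.327388)·(1.665116 − 2.900000) / (-0.327388 − 5.310000) = 1.665116 − (0.404286)/(-5.637388) = 1.736831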